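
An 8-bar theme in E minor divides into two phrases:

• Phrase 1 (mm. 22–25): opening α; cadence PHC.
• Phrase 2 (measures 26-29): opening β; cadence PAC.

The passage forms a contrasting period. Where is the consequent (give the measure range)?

measures 26–29

The antecedent is the phrase ending with the weaker cadence (Phrygian half cadence, phrase 1) and the consequent the one ending more conclusively (perfect authentic cadence, phrase 2); the consequent is mm. 26–29.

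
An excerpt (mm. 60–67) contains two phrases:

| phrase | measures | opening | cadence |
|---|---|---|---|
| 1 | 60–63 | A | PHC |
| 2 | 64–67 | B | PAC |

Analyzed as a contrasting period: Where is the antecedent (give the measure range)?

measures 60–63

The antecedent is the phrase ending with the weaker cadence (Phrygian half cadence, phrase 1) and the consequent the one ending more conclusively (perfect authentic cadence, phrase 2); the antecedent is mm. 60–63.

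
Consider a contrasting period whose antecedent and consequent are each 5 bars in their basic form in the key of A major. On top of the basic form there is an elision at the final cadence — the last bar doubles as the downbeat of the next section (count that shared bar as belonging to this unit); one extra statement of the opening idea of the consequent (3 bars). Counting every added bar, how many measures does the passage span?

Basic contrasting period: 5 + 5 = 10 bars.
10 (basic form) + 3 (extra statement) = 13.
The elision shares a bar with the next section but does not change this unit's count.

13 measures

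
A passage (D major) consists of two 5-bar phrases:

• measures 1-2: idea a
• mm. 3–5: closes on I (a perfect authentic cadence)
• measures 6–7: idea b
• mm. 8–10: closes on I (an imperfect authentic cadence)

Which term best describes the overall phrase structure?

The second phrase closes with an imperfect authentic cadence, which is not stronger than the first phrase's perfect authentic cadence; without a weak→strong cadential pair there is no antecedent–consequent relationship, so this is a phrase group rather than a period.

phrase group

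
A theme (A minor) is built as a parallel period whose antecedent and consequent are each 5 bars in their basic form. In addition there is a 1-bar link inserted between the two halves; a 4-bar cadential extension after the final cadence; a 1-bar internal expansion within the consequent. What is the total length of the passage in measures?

16 measures

Basic parallel period: 5 + 5 = 10 bars.
10 (basic form) + 1 (link) + 4 (cadential extension) + 1 (internal expansion) = 16.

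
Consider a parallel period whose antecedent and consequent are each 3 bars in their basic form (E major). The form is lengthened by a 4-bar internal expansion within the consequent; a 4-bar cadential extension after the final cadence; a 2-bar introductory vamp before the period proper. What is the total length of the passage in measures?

16 measures

Basic parallel period: 3 + 3 = 6 bars.
6 (basic form) + 4 (internal expansion) + 4 (cadential extension) + 2 (introduction) = 16.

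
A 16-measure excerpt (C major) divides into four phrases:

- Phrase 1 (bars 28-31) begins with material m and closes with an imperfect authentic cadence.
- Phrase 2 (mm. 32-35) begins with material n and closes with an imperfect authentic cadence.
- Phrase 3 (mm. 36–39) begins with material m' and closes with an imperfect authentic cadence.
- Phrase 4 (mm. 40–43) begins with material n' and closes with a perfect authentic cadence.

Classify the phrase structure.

Four phrases in two halves: the first half (measures 28–35) ends with an imperfect authentic cadence, the second (bars 36-43) with a perfect authentic cadence — a large antecedent–consequent pair, i.e. a double period.
Phrase 3 begins with the same material as phrase 1, making it parallel.

parallel double period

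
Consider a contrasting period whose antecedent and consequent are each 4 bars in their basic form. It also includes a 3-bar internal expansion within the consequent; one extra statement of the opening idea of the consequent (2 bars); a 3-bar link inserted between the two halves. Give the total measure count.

16 measures

Basic contrasting period: 4 + 4 = 8 bars.
8 (basic form) + 3 (internal expansion) + 2 (extra statement) + 3 (link) = 16.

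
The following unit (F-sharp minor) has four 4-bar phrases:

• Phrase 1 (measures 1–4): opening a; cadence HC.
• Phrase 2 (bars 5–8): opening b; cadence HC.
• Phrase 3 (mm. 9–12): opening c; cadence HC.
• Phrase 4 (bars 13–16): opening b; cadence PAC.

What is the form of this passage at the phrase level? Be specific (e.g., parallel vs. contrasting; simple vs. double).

contrasting double period

Four phrases in two halves: the first half (mm. 1–8) ends with a half cadence, the second (mm. 9–16) with a perfect authentic cadence — a large antecedent–consequent pair, i.e. a double period.
Phrase 3 begins with different material from phrase 1, making it contrasting.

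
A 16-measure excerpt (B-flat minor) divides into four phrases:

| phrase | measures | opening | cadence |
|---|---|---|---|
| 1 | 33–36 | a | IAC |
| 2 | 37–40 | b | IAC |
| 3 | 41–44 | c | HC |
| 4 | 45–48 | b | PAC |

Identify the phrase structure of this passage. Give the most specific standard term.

contrasting double period

Four phrases in two halves: the first half (measures 33–40) ends with an imperfect authentic cadence, the second (mm. 41–48) with a perfect authentic cadence — a large antecedent–consequent pair, i.e. a double period.
Phrase 3 begins with different material from phrase 1, making it contrasting.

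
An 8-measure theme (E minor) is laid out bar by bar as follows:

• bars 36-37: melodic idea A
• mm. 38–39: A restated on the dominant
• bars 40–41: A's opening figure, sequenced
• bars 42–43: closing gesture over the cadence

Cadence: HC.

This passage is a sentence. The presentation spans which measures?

The presentation of a sentence is the basic idea (mm. 36–37) plus its repetition (measures 38-39); the presentation is therefore mm. 36–39.

measures 36–39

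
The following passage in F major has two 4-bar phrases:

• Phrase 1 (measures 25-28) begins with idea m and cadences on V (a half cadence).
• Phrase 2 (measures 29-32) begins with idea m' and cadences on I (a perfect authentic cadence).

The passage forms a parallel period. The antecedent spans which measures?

measures 25–28

The antecedent is the phrase ending with the weaker cadence (half cadence, phrase 1) and the consequent the one ending more conclusively (perfect authentic cadence, phrase 2); the antecedent is measures 25-28.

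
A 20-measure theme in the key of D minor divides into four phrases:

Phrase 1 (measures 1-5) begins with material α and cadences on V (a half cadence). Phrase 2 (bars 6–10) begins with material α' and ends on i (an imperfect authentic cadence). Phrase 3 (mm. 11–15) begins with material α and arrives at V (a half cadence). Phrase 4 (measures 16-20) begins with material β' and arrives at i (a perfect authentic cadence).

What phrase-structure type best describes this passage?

parallel double period

Four phrases in two halves: the first half (mm. 1–10) ends with an imperfect authentic cadence, the second (measures 11–20) with a perfect authentic cadence — a large antecedent–consequent pair, i.e. a double period.
Phrase 3 begins with the same material as phrase 1, making it parallel.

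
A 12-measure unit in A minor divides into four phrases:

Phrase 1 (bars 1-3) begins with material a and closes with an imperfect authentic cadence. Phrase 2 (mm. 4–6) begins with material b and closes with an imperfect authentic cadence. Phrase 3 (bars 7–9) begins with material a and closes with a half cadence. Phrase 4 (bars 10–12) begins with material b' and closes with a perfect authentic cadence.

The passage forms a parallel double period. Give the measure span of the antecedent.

In a double period the first pair of phrases (ending imperfect authentic cadence) is the large antecedent and the second pair (ending perfect authentic cadence) is the large consequent; the antecedent is measures 1–6.

measures 1–6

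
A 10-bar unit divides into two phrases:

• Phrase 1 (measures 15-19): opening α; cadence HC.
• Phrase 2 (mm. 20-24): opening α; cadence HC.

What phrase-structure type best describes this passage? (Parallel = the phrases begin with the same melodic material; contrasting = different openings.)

repeated phrase

Both phrases have the same opening (α) and the same cadence (half cadence): the second is a restatement, not a consequent, so this is a repeated phrase rather than a period.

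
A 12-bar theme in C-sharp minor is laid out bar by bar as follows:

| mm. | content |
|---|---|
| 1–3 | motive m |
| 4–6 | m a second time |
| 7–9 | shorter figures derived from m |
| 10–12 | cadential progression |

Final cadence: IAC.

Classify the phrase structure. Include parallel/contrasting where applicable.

Basic idea (measures 1–3) + its repetition (mm. 4–6) form the presentation; fragmentation and cadence (mm. 7–12) form the continuation — the 12-bar whole is a sentence.

sentence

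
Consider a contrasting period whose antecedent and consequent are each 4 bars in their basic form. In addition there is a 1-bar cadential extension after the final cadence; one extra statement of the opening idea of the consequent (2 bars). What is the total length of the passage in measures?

11 measures

Basic contrasting period: 4 + 4 = 8 bars.
8 (basic form) + 1 (cadential extension) + 2 (extra statement) = 11.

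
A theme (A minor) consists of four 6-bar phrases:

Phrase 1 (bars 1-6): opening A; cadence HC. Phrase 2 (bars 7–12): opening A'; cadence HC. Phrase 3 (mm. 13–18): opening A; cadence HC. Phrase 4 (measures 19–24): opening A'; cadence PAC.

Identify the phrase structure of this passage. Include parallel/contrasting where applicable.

Four phrases in two halves: the first half (mm. 1-12) ends with a half cadence, the second (mm. 13-24) with a perfect authentic cadence — a large antecedent–consequent pair, i.e. a double period.
Phrase 3 begins with the same material as phrase 1, making it parallel.

parallel double period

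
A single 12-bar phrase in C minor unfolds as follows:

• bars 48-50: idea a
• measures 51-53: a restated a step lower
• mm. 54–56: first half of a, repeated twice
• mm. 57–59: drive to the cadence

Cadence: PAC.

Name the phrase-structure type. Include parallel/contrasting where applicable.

Basic idea (measures 48–50) + its repetition (mm. 51-53) form the presentation; fragmentation and cadence (measures 54-59) form the continuation — the 12-bar whole is a sentence.

sentence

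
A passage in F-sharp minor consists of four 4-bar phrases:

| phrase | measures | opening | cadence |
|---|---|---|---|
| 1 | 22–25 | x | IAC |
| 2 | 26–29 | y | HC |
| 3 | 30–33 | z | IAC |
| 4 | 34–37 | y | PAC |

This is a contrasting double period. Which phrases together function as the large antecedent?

In a double period the first pair of phrases (ending half cadence) is the large antecedent and the second pair (ending perfect authentic cadence) is the large consequent; the antecedent is phrases 1 and 2.

phrases 1 and 2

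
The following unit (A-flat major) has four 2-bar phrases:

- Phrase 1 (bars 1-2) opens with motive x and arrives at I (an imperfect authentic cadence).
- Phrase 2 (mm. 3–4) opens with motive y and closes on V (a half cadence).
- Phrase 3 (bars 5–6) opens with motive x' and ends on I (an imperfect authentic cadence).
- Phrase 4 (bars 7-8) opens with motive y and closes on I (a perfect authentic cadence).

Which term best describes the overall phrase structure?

parallel double period

Four phrases in two halves: the first half (measures 1-4) ends with a half cadence, the second (mm. 5-8) with a perfect authentic cadence — a large antecedent–consequent pair, i.e. a double period.
Phrase 3 begins with the same material as phrase 1, making it parallel.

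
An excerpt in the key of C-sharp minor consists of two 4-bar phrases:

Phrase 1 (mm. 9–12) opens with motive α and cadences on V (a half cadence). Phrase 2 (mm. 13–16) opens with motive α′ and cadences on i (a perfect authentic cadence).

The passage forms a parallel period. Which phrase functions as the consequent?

The phrase ending with the weaker cadence (half cadence) is the antecedent; the one ending more conclusively (perfect authentic cadence) is the consequent. The consequent is phrase 2.

phrase 2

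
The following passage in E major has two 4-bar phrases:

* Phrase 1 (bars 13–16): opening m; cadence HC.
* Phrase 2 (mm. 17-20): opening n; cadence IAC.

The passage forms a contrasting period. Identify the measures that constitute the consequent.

The antecedent is the phrase ending with the weaker cadence (half cadence, phrase 1) and the consequent the one ending more conclusively (imperfect authentic cadence, phrase 2); the consequent is measures 17-20.

measures 17–20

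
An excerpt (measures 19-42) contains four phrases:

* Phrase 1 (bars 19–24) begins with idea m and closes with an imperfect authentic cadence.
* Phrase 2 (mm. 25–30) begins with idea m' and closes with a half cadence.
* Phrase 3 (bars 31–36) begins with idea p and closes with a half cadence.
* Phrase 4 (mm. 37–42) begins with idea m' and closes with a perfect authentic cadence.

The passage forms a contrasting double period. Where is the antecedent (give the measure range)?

measures 19–30

In a double period the four phrases pair into a large antecedent (phrases 1–2, ending half cadence) and a large consequent (phrases 3–4, ending perfect authentic cadence). The antecedent spans mm. 19–30.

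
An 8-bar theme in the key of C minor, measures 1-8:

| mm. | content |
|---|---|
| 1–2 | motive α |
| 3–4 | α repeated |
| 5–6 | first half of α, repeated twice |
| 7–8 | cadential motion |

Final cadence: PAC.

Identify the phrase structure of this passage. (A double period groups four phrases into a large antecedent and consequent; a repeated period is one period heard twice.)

sentence

Basic idea (mm. 1-2) + its repetition (measures 3-4) form the presentation; fragmentation and cadence (bars 5-8) form the continuation — the 8-bar whole is a sentence.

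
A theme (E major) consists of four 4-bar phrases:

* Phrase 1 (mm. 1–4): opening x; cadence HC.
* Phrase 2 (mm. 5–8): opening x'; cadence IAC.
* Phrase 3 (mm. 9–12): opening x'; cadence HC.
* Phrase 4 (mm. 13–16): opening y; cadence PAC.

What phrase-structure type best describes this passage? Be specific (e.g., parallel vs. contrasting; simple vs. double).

parallel double period

Four phrases in two halves: the first half (bars 1–8) ends with an imperfect authentic cadence, the second (mm. 9–16) with a perfect authentic cadence — a large antecedent–consequent pair, i.e. a double period.
Phrase 3 begins with the same material as phrase 1, making it parallel.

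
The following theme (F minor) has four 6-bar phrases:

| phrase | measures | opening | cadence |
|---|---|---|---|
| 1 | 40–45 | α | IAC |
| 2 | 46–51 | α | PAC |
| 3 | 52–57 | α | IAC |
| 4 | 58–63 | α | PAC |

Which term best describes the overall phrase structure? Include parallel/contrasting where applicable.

The cadence pattern IAC–PAC–IAC–PAC is weak–strong twice, and phrases 3–4 restate phrases 1–2: a period heard twice, not a double period (which would end weakly at phrase 2).

repeated period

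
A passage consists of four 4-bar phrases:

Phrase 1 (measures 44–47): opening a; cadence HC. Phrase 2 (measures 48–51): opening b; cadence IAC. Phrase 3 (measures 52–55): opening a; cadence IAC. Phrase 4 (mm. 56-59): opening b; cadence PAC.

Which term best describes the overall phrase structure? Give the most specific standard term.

parallel double period

Four phrases in two halves: the first half (mm. 44–51) ends with an imperfect authentic cadence, the second (mm. 52–59) with a perfect authentic cadence — a large antecedent–consequent pair, i.e. a double period.
Phrase 3 begins with the same material as phrase 1, making it parallel.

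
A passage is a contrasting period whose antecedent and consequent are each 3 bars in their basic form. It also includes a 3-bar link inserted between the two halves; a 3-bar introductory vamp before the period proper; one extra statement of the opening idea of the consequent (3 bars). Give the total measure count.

Basic contrasting period: 3 + 3 = 6 bars.
6 (basic form) + 3 (link) + 3 (introduction) + 3 (extra statement) = 15.

15 measures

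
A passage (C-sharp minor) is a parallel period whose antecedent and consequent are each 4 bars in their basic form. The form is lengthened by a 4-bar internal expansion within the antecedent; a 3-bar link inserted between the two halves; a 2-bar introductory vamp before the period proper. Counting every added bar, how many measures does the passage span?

Basic parallel period: 4 + 4 = 8 bars.
8 (basic form) + 4 (internal expansion) + 3 (link) + 2 (introduction) = 17.

17 measures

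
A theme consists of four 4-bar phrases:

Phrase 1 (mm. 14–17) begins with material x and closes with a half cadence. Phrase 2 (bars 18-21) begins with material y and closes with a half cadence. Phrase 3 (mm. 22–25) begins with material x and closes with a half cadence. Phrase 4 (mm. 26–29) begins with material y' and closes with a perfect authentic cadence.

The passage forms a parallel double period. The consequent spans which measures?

In a double period the four phrases pair into a large antecedent (phrases 1–2, ending half cadence) and a large consequent (phrases 3–4, ending perfect authentic cadence). The consequent spans bars 22–29.

measures 22–29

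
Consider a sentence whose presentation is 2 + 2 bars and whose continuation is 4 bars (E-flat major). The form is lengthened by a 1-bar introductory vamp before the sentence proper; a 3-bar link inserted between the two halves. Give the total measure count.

12 measures

Basic sentence: 2 + 2 + 4 = 8 bars.
8 (basic form) + 1 (introduction) + 3 (link) = 12.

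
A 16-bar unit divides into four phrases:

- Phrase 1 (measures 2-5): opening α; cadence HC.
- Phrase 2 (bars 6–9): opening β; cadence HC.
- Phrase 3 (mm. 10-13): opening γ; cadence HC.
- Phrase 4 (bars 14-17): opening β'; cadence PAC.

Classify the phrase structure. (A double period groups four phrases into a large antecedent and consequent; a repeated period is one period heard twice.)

Four phrases in two halves: the first half (mm. 2-9) ends with a half cadence, the second (mm. 10-17) with a perfect authentic cadence — a large antecedent–consequent pair, i.e. a double period.
Phrase 3 begins with different material from phrase 1, making it contrasting.

contrasting double period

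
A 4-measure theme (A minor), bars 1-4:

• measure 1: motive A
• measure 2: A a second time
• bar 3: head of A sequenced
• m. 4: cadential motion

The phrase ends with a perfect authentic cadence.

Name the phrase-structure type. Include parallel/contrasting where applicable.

sentence

Basic idea (m. 1) + its repetition (m. 2) form the presentation; fragmentation and cadence (mm. 3-4) form the continuation — the 4-bar whole is a sentence.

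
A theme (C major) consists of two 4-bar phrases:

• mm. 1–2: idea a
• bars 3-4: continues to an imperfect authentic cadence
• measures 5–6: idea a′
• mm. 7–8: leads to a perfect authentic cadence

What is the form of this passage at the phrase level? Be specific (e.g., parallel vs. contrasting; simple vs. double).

Phrase 1 ends with an imperfect authentic cadence (weaker) and phrase 2 with a perfect authentic cadence (stronger): antecedent + consequent = a period.
The two phrases open with the same material (a / a′), so the period is parallel.

parallel period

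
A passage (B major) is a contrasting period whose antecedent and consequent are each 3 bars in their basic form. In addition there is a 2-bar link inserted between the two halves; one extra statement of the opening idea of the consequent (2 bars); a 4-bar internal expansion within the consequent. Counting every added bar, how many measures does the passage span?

Basic contrasting period: 3 + 3 = 6 bars.
6 (basic form) + 2 (link) + 2 (extra statement) + 4 (internal expansion) = 14.

14 measures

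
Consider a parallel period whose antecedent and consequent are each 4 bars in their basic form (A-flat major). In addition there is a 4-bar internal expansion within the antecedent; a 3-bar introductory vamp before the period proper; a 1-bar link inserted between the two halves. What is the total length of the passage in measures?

Basic parallel period: 4 + 4 = 8 bars.
8 (basic form) + 4 (internal expansion) + 3 (introduction) + 1 (link) = 16.

16 measures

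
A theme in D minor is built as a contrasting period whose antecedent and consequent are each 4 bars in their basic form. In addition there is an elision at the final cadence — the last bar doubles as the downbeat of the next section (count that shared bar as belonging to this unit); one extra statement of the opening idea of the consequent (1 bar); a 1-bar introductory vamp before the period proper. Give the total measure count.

Basic contrasting period: 4 + 4 = 8 bars.
8 (basic form) + 1 (extra statement) + 1 (introduction) = 10.
The elision shares a bar with the next section but does not change this unit's count.

10 measures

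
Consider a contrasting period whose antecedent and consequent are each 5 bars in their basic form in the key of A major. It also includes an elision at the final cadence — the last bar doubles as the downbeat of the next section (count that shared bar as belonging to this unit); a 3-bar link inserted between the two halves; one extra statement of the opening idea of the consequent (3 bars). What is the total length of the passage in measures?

Basic contrasting period: 5 + 5 = 10 bars.
10 (basic form) + 3 (link) + 3 (extra statement) = 16.
The elision shares a bar with the next section but does not change this unit's count.

16 measures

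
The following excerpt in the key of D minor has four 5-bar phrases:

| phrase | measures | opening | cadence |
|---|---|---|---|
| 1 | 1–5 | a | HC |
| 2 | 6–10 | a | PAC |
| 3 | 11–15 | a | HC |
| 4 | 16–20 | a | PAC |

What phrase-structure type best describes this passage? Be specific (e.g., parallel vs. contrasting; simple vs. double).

repeated period

The cadence pattern HC–PAC–HC–PAC is weak–strong twice, and phrases 3–4 restate phrases 1–2: a period heard twice, not a double period (which would end weakly at phrase 2).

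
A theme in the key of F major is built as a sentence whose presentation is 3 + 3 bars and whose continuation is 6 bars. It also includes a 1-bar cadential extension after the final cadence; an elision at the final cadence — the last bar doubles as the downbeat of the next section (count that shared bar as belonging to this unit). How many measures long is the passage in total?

Basic sentence: 3 + 3 + 6 = 12 bars.
12 (basic form) + 1 (cadential extension) = 13.
The elision shares a bar with the next section but does not change this unit's count.

13 measures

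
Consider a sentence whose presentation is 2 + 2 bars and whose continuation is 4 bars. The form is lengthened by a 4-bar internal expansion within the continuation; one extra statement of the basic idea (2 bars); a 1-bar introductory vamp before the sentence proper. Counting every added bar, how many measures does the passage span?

15 measures

Basic sentence: 2 + 2 + 4 = 8 bars.
8 (basic form) + 4 (internal expansion) + 2 (extra statement) + 1 (introduction) = 15.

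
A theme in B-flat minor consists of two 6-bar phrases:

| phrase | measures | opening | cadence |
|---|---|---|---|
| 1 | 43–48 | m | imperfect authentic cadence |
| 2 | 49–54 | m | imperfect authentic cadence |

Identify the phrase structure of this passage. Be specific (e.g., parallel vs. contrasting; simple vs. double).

repeated phrase

Both phrases have the same opening (m) and the same cadence (imperfect authentic cadence): the second is a restatement, not a consequent, so this is a repeated phrase rather than a period.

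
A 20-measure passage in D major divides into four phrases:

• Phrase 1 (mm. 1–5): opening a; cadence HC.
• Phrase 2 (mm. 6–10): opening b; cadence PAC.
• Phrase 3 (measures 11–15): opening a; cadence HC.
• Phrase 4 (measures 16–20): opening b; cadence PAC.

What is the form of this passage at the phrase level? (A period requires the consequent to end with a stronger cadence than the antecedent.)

The cadence pattern HC–PAC–HC–PAC is weak–strong twice, and phrases 3–4 restate phrases 1–2: a period heard twice, not a double period (which would end weakly at phrase 2).

repeated period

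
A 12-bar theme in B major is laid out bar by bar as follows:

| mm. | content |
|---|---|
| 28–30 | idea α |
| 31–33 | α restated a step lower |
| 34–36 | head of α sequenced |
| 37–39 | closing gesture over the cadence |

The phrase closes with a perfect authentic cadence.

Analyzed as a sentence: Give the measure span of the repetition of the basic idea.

measures 31–33

The presentation of a sentence is the basic idea (mm. 28-30) plus its repetition (mm. 31–33); the repetition of the basic idea is therefore mm. 31–33.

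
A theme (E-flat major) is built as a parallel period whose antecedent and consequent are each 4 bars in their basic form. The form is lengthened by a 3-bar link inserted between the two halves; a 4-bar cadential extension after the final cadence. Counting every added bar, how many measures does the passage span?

Basic parallel period: 4 + 4 = 8 bars.
8 (basic form) + 3 (link) + 4 (cadential extension) = 15.

15 measures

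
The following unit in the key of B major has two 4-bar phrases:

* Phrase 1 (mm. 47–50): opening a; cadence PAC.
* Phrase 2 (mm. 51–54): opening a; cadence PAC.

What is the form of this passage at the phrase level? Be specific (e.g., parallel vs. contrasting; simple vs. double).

repeated phrase

Both phrases have the same opening (a) and the same cadence (perfect authentic cadence): the second is a restatement, not a consequent, so this is a repeated phrase rather than a period.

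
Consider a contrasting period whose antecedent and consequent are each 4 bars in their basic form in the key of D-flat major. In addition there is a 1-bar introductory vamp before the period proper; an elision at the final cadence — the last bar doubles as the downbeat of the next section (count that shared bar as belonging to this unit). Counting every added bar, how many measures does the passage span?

Basic contrasting period: 4 + 4 = 8 bars.
8 (basic form) + 1 (introduction) = 9.
The elision shares a bar with the next section but does not change this unit's count.

9 measures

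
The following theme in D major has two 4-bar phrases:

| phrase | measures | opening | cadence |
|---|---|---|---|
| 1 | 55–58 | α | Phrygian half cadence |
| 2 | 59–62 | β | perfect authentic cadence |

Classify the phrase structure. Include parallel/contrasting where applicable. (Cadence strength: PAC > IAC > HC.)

Phrase 1 ends with a Phrygian half cadence (weaker) and phrase 2 with a perfect authentic cadence (stronger): antecedent + consequent = a period.
The two phrases open with different material (α / β), so the period is contrasting.

contrasting period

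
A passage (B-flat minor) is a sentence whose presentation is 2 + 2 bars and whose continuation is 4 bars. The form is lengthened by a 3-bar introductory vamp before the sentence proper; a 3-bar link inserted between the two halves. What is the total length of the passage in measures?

Basic sentence: 2 + 2 + 4 = 8 bars.
8 (basic form) + 3 (introduction) + 3 (link) = 14.

14 measures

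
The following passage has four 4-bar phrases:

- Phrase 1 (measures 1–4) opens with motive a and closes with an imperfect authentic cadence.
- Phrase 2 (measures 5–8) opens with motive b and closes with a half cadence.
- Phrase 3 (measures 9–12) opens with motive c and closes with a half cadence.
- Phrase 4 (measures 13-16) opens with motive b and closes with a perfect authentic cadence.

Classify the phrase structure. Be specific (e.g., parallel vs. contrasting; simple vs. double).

Four phrases in two halves: the first half (bars 1-8) ends with a half cadence, the second (mm. 9–16) with a perfect authentic cadence — a large antecedent–consequent pair, i.e. a double period.
Phrase 3 begins with different material from phrase 1, making it contrasting.

contrasting double period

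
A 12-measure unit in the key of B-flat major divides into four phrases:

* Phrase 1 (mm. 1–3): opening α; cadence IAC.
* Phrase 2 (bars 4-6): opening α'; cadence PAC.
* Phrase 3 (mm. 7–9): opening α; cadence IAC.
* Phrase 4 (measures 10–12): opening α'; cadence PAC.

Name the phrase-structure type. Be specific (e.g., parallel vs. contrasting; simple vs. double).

The cadence pattern IAC–PAC–IAC–PAC is weak–strong twice, and phrases 3–4 restate phrases 1–2: a period heard twice, not a double period (which would end weakly at phrase 2).

repeated period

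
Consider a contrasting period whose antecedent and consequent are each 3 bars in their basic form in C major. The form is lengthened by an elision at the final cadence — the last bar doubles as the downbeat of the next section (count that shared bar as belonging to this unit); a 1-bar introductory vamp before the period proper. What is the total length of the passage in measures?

Basic contrasting period: 3 + 3 = 6 bars.
6 (basic form) + 1 (introduction) = 7.
The elision shares a bar with the next section but does not change this unit's count.

7 measures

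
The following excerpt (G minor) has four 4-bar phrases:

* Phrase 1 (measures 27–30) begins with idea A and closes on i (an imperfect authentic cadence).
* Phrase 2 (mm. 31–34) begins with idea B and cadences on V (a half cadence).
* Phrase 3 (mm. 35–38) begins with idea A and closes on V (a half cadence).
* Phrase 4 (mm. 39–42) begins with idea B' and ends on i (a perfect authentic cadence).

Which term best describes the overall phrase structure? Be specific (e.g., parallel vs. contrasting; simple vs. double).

parallel double period

Four phrases in two halves: the first half (measures 27–34) ends with a half cadence, the second (measures 35–42) with a perfect authentic cadence — a large antecedent–consequent pair, i.e. a double period.
Phrase 3 begins with the same material as phrase 1, making it parallel.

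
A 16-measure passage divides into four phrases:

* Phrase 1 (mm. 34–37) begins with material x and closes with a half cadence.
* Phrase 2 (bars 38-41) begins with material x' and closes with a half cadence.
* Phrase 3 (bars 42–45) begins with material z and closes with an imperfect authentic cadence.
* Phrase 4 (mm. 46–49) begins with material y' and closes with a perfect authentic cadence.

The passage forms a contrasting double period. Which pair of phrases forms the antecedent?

phrases 1 and 2

In a double period the first pair of phrases (ending half cadence) is the large antecedent and the second pair (ending perfect authentic cadence) is the large consequent; the antecedent is phrases 1 and 2.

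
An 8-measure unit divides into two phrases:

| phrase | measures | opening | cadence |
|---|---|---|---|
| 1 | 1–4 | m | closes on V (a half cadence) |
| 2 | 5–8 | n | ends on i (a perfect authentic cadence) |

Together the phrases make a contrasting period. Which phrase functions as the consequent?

The phrase ending with the weaker cadence (half cadence) is the antecedent; the one ending more conclusively (perfect authentic cadence) is the consequent. The consequent is phrase 2.

phrase 2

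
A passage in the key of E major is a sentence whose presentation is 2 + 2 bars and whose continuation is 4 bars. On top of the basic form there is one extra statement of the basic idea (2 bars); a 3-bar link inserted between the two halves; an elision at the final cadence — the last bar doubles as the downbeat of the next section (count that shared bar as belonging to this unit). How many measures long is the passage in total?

13 measures

Basic sentence: 2 + 2 + 4 = 8 bars.
8 (basic form) + 2 (extra statement) + 3 (link) = 13.
The elision shares a bar with the next section but does not change this unit's count.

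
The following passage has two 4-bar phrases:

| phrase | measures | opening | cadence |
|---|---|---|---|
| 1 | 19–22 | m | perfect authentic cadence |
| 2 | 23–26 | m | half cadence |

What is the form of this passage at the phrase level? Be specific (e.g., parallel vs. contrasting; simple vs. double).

phrase group

The second phrase closes with a half cadence, which is not stronger than the first phrase's perfect authentic cadence; without a weak→strong cadential pair there is no antecedent–consequent relationship, so this is a phrase group rather than a period.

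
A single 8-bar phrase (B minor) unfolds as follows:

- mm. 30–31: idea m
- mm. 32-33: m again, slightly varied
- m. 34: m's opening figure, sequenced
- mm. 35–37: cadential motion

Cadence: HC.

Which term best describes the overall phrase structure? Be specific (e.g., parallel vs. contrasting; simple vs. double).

Basic idea (mm. 30-31) + its repetition (mm. 32-33) form the presentation; fragmentation and cadence (mm. 34–37) form the continuation — the 8-bar whole is a sentence.

sentence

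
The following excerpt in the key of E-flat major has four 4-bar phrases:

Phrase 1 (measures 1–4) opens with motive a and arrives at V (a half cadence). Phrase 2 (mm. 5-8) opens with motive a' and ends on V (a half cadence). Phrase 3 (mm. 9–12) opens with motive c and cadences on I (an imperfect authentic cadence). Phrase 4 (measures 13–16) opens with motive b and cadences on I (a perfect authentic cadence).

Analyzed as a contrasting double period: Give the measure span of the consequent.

measures 9–16

In a double period the four phrases pair into a large antecedent (phrases 1–2, ending half cadence) and a large consequent (phrases 3–4, ending perfect authentic cadence). The consequent spans mm. 9–16.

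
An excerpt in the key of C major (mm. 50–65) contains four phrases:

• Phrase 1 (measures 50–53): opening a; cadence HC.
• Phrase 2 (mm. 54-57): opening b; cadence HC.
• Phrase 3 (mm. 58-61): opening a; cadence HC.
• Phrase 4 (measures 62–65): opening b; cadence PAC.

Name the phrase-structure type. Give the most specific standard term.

Four phrases in two halves: the first half (mm. 50–57) ends with a half cadence, the second (bars 58-65) with a perfect authentic cadence — a large antecedent–consequent pair, i.e. a double period.
Phrase 3 begins with the same material as phrase 1, making it parallel.

parallel double period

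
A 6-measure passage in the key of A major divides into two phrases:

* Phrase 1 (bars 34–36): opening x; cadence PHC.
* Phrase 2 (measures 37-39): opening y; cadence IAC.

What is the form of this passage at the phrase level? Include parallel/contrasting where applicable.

Phrase 1 ends with a Phrygian half cadence (weaker) and phrase 2 with an imperfect authentic cadence (stronger): antecedent + consequent = a period.
The two phrases open with different material (x / y), so the period is contrasting.

contrasting period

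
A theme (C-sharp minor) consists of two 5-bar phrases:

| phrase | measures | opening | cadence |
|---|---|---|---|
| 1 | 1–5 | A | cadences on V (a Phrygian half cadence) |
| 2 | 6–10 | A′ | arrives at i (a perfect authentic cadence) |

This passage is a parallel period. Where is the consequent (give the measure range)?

measures 6–10

The antecedent is the phrase ending with the weaker cadence (Phrygian half cadence, phrase 1) and the consequent the one ending more conclusively (perfect authentic cadence, phrase 2); the consequent is bars 6–10.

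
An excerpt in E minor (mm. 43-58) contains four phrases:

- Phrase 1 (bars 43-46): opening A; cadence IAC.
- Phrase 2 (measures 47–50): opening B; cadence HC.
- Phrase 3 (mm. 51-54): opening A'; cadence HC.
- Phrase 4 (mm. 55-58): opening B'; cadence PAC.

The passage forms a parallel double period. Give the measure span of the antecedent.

measures 43–50

In a double period the first pair of phrases (ending half cadence) is the large antecedent and the second pair (ending perfect authentic cadence) is the large consequent; the antecedent is measures 43–50.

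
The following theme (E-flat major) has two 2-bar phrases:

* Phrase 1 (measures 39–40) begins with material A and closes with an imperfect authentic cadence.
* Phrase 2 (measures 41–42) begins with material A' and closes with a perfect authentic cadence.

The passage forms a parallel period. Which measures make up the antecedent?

The phrase ending with the weaker cadence (imperfect authentic cadence) is the antecedent; the one ending more conclusively (perfect authentic cadence) is the consequent. The antecedent is measures 39–40.

measures 39–40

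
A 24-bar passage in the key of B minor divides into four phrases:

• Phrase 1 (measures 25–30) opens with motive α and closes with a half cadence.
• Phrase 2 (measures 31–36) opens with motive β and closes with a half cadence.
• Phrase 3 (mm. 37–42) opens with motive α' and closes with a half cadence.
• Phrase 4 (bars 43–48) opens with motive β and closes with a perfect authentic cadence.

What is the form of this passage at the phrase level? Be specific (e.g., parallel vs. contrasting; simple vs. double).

parallel double period

Four phrases in two halves: the first half (mm. 25–36) ends with a half cadence, the second (mm. 37-48) with a perfect authentic cadence — a large antecedent–consequent pair, i.e. a double period.
Phrase 3 begins with the same material as phrase 1, making it parallel.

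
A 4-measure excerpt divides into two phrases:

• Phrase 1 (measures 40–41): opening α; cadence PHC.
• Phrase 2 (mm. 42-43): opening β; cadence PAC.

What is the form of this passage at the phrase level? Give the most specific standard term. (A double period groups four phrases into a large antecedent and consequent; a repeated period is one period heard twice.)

Phrase 1 ends with a Phrygian half cadence (weaker) and phrase 2 with a perfect authentic cadence (stronger): antecedent + consequent = a period.
The two phrases open with different material (α / β), so the period is contrasting.

contrasting period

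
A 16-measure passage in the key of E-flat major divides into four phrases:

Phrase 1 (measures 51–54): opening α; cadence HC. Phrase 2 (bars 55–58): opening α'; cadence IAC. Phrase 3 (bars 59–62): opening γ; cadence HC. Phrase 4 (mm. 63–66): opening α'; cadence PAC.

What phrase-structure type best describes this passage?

Four phrases in two halves: the first half (mm. 51-58) ends with an imperfect authentic cadence, the second (mm. 59–66) with a perfect authentic cadence — a large antecedent–consequent pair, i.e. a double period.
Phrase 3 begins with different material from phrase 1, making it contrasting.

contrasting double period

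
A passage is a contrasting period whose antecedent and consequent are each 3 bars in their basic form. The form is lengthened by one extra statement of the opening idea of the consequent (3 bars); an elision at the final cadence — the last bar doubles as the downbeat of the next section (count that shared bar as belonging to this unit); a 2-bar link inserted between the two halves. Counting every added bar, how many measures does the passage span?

Basic contrasting period: 3 + 3 = 6 bars.
6 (basic form) + 3 (extra statement) + 2 (link) = 11.
The elision shares a bar with the next section but does not change this unit's count.

11 measures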